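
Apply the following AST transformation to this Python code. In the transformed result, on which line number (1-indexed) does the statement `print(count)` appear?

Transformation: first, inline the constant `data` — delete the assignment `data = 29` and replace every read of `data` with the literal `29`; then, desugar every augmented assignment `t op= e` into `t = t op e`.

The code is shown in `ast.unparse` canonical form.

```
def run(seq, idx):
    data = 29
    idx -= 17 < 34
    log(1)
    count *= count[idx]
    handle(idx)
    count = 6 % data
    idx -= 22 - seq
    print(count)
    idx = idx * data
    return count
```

Transformed code:
def run(seq, idx):
    idx = idx - (17 < 34)
    log(1)
    count = count * count[idx]
    handle(idx)
    count = 6 % 29
    idx = idx - (22 - seq)
    print(count)
    idx = idx * 29
    return count

8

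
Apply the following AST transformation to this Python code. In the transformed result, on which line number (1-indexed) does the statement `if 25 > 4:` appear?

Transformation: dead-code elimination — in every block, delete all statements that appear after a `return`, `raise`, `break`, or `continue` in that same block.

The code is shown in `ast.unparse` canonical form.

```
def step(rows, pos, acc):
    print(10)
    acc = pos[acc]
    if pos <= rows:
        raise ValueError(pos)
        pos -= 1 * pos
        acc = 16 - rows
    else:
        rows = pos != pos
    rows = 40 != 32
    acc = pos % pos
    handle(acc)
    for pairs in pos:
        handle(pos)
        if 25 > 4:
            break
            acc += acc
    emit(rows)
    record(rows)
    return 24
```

Transformed code:
def step(rows, pos, acc):
    print(10)
    acc = pos[acc]
    if pos <= rows:
        raise ValueError(pos)
    else:
        rows = pos != pos
    rows = 40 != 32
    acc = pos % pos
    handle(acc)
    for pairs in pos:
        handle(pos)
        if 25 > 4:
            break
    emit(rows)
    record(rows)
    return 24

13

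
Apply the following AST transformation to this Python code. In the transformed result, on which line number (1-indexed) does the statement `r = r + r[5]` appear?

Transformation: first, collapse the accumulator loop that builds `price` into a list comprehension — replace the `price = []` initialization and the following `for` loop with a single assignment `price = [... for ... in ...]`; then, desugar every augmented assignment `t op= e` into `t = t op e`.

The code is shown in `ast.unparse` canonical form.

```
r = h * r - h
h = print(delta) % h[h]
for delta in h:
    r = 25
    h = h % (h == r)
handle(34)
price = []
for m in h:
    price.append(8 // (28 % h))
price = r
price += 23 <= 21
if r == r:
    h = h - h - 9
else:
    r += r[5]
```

13

Transformed code:
r = h * r - h
h = print(delta) % h[h]
for delta in h:
    r = 25
    h = h % (h == r)
handle(34)
price = [8 // (28 % h) for m in h]
price = r
price = price + (23 <= 21)
if r == r:
    h = h - h - 9
else:
    r = r + r[5]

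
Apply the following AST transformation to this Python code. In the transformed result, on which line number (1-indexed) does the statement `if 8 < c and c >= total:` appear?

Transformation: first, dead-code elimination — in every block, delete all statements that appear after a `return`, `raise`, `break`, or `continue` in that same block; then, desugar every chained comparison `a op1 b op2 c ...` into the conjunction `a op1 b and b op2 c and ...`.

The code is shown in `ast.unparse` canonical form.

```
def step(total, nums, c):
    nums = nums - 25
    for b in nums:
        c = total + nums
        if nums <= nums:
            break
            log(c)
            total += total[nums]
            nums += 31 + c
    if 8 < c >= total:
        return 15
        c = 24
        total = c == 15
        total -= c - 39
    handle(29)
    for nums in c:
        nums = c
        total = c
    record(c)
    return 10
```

7

Transformed code:
def step(total, nums, c):
    nums = nums - 25
    for b in nums:
        c = total + nums
        if nums <= nums:
            break
    if 8 < c and c >= total:
        return 15
    handle(29)
    for nums in c:
        nums = c
        total = c
    record(c)
    return 10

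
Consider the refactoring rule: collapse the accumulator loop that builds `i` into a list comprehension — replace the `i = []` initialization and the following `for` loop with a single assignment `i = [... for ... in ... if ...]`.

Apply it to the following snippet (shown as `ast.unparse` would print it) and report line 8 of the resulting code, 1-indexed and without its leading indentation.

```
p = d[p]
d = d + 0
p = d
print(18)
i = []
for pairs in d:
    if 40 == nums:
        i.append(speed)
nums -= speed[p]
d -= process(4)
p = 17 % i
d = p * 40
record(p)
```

Transformed code:
p = d[p]
d = d + 0
p = d
print(18)
i = [speed for pairs in d if 40 == nums]
nums -= speed[p]
d -= process(4)
p = 17 % i
d = p * 40
record(p)

p = 17 % i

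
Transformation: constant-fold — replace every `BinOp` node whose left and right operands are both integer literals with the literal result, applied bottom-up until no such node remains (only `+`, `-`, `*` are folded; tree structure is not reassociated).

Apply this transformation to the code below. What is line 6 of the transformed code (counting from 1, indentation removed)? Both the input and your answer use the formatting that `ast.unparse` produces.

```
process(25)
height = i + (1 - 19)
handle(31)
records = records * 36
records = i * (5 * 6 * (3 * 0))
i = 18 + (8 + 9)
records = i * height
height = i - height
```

i = 35

Transformed code:
process(25)
height = i + -18
handle(31)
records = records * 36
records = i * 0
i = 35
records = i * height
height = i - height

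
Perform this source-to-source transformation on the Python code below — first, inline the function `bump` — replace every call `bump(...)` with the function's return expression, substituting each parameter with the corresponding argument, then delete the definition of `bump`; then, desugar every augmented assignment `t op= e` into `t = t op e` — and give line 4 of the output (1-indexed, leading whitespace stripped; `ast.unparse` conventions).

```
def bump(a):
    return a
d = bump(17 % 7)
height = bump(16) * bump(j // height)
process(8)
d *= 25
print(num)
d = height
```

d = d * 25

Transformed code:
d = 17 % 7
height = 16 * (j // height)
process(8)
d = d * 25
print(num)
d = height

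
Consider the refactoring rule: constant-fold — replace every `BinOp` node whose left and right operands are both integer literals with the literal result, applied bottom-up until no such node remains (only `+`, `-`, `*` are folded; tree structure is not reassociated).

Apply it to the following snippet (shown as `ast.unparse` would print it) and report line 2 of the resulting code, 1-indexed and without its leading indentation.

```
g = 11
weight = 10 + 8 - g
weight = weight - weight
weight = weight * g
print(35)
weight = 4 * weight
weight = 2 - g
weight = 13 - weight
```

weight = 18 - g

Transformed code:
g = 11
weight = 18 - g
weight = weight - weight
weight = weight * g
print(35)
weight = 4 * weight
weight = 2 - g
weight = 13 - weight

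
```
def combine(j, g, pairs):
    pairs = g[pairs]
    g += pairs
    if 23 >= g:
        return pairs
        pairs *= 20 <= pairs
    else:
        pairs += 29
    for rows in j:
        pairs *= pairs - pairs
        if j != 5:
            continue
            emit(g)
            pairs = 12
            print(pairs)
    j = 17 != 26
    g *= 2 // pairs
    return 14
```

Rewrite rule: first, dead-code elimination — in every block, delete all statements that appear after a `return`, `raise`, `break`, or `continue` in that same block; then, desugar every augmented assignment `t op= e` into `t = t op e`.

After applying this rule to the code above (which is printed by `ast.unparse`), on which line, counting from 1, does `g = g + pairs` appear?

3

Transformed code:
def combine(j, g, pairs):
    pairs = g[pairs]
    g = g + pairs
    if 23 >= g:
        return pairs
    else:
        pairs = pairs + 29
    for rows in j:
        pairs = pairs * (pairs - pairs)
        if j != 5:
            continue
    j = 17 != 26
    g = g * (2 // pairs)
    return 14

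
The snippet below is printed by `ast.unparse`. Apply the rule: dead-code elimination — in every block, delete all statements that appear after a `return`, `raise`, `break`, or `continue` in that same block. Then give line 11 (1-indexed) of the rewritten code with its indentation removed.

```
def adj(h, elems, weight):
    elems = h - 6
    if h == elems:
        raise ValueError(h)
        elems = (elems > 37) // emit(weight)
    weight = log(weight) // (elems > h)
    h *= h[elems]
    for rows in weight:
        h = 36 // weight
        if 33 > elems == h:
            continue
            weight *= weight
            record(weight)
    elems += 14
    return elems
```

Transformed code:
def adj(h, elems, weight):
    elems = h - 6
    if h == elems:
        raise ValueError(h)
    weight = log(weight) // (elems > h)
    h *= h[elems]
    for rows in weight:
        h = 36 // weight
        if 33 > elems == h:
            continue
    elems += 14
    return elems

elems += 14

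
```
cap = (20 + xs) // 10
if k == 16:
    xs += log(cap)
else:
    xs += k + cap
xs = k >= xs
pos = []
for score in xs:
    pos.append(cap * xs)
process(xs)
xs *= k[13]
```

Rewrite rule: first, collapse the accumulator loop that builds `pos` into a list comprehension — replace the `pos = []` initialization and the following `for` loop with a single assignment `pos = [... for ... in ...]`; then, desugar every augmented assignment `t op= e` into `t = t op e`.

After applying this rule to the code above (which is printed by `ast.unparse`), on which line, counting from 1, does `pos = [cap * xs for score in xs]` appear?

7

Transformed code:
cap = (20 + xs) // 10
if k == 16:
    xs = xs + log(cap)
else:
    xs = xs + (k + cap)
xs = k >= xs
pos = [cap * xs for score in xs]
process(xs)
xs = xs * k[13]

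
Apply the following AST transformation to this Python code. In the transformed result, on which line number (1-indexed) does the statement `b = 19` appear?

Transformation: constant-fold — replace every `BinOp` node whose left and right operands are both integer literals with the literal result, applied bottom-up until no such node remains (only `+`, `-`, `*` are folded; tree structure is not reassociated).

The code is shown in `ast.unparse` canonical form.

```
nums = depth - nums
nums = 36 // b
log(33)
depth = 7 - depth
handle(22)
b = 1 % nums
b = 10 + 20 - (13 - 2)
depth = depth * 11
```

Transformed code:
nums = depth - nums
nums = 36 // b
log(33)
depth = 7 - depth
handle(22)
b = 1 % nums
b = 19
depth = depth * 11

7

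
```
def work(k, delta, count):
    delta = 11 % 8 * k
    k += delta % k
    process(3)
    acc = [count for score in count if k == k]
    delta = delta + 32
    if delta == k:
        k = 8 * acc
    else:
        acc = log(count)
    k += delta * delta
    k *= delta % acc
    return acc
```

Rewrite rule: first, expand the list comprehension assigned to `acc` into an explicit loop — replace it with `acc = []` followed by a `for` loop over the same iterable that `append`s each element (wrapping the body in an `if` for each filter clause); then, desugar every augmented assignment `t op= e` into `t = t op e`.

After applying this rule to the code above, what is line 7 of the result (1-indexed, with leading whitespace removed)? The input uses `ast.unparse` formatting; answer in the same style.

if k == k:

Transformed code:
def work(k, delta, count):
    delta = 11 % 8 * k
    k = k + delta % k
    process(3)
    acc = []
    for score in count:
        if k == k:
            acc.append(count)
    delta = delta + 32
    if delta == k:
        k = 8 * acc
    else:
        acc = log(count)
    k = k + delta * delta
    k = k * (delta % acc)
    return acc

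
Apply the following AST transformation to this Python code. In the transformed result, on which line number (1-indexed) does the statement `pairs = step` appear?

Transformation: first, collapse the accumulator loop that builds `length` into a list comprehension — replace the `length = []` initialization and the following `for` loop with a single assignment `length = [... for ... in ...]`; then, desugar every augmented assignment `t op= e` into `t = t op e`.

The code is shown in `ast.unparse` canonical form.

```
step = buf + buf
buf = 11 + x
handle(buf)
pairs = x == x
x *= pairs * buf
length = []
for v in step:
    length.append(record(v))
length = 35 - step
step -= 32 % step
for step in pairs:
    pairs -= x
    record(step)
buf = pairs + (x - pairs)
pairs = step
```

13

Transformed code:
step = buf + buf
buf = 11 + x
handle(buf)
pairs = x == x
x = x * (pairs * buf)
length = [record(v) for v in step]
length = 35 - step
step = step - 32 % step
for step in pairs:
    pairs = pairs - x
    record(step)
buf = pairs + (x - pairs)
pairs = step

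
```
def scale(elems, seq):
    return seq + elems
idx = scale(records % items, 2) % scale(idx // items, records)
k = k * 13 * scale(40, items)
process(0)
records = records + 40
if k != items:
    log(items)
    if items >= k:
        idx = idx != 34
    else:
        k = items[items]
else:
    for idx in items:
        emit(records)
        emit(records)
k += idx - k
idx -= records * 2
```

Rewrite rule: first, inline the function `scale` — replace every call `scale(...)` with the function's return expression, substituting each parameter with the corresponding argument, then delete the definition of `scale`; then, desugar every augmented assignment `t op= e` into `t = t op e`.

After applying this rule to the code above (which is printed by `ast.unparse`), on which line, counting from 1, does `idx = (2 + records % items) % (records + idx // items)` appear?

1

Transformed code:
idx = (2 + records % items) % (records + idx // items)
k = k * 13 * (items + 40)
process(0)
records = records + 40
if k != items:
    log(items)
    if items >= k:
        idx = idx != 34
    else:
        k = items[items]
else:
    for idx in items:
        emit(records)
        emit(records)
k = k + (idx - k)
idx = idx - records * 2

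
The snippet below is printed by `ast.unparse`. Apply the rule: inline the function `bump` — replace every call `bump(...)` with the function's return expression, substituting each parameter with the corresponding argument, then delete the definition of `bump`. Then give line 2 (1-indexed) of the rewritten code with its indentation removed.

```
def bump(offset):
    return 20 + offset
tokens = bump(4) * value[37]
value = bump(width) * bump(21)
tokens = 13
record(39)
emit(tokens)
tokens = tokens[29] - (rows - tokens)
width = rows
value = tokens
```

value = (20 + width) * (20 + 21)

Transformed code:
tokens = (20 + 4) * value[37]
value = (20 + width) * (20 + 21)
tokens = 13
record(39)
emit(tokens)
tokens = tokens[29] - (rows - tokens)
width = rows
value = tokens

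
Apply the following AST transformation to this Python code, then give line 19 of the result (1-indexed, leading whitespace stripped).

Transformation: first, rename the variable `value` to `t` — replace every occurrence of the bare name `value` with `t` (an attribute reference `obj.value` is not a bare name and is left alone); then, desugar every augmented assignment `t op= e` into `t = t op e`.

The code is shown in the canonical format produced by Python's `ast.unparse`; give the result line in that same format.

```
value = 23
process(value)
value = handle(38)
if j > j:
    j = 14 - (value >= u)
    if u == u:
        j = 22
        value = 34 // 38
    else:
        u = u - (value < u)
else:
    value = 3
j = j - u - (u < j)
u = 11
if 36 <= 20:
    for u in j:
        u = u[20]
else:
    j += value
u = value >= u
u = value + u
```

j = j + t

Transformed code:
t = 23
process(t)
t = handle(38)
if j > j:
    j = 14 - (t >= u)
    if u == u:
        j = 22
        t = 34 // 38
    else:
        u = u - (t < u)
else:
    t = 3
j = j - u - (u < j)
u = 11
if 36 <= 20:
    for u in j:
        u = u[20]
else:
    j = j + t
u = t >= u
u = t + u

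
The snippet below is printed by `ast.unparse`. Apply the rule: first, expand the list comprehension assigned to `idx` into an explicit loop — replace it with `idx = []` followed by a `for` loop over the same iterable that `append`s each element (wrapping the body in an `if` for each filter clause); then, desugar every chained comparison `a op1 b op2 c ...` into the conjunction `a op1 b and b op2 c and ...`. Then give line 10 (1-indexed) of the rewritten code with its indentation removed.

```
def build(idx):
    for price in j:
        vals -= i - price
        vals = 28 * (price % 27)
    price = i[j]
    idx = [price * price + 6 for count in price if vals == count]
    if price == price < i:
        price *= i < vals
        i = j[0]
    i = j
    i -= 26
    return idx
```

if price == price and price < i:

Transformed code:
def build(idx):
    for price in j:
        vals -= i - price
        vals = 28 * (price % 27)
    price = i[j]
    idx = []
    for count in price:
        if vals == count:
            idx.append(price * price + 6)
    if price == price and price < i:
        price *= i < vals
        i = j[0]
    i = j
    i -= 26
    return idx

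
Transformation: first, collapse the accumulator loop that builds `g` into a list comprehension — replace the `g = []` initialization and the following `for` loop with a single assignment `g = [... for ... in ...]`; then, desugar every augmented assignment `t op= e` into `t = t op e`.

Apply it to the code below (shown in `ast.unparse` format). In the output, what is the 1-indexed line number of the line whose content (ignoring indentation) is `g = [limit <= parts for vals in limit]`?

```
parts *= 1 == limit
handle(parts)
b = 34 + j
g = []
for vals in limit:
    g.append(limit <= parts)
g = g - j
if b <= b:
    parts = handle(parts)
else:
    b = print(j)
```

4

Transformed code:
parts = parts * (1 == limit)
handle(parts)
b = 34 + j
g = [limit <= parts for vals in limit]
g = g - j
if b <= b:
    parts = handle(parts)
else:
    b = print(j)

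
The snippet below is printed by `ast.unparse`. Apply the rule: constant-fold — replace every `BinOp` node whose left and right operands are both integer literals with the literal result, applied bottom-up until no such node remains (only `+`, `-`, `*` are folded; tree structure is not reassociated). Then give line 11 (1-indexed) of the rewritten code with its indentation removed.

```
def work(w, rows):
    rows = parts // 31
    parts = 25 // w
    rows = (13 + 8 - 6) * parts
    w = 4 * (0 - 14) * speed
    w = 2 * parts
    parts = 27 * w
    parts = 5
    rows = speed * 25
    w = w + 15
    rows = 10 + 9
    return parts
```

Transformed code:
def work(w, rows):
    rows = parts // 31
    parts = 25 // w
    rows = 15 * parts
    w = -56 * speed
    w = 2 * parts
    parts = 27 * w
    parts = 5
    rows = speed * 25
    w = w + 15
    rows = 19
    return parts

rows = 19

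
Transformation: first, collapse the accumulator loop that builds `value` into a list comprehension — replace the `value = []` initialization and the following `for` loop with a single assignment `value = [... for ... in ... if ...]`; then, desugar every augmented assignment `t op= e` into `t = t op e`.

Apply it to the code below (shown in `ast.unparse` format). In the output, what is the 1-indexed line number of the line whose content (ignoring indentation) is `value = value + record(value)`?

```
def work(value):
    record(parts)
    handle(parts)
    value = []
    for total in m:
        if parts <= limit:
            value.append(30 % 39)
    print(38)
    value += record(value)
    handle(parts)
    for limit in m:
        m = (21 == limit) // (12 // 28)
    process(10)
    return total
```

Transformed code:
def work(value):
    record(parts)
    handle(parts)
    value = [30 % 39 for total in m if parts <= limit]
    print(38)
    value = value + record(value)
    handle(parts)
    for limit in m:
        m = (21 == limit) // (12 // 28)
    process(10)
    return total

6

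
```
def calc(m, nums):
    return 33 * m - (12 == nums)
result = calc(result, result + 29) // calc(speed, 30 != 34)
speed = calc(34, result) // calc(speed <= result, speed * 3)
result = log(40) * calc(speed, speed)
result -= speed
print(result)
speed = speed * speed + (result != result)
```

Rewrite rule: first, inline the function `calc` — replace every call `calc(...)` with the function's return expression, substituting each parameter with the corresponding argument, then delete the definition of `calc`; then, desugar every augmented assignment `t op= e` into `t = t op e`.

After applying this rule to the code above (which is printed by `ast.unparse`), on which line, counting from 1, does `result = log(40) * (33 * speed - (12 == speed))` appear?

3

Transformed code:
result = (33 * result - (12 == result + 29)) // (33 * speed - (12 == (30 != 34)))
speed = (33 * 34 - (12 == result)) // (33 * (speed <= result) - (12 == speed * 3))
result = log(40) * (33 * speed - (12 == speed))
result = result - speed
print(result)
speed = speed * speed + (result != result)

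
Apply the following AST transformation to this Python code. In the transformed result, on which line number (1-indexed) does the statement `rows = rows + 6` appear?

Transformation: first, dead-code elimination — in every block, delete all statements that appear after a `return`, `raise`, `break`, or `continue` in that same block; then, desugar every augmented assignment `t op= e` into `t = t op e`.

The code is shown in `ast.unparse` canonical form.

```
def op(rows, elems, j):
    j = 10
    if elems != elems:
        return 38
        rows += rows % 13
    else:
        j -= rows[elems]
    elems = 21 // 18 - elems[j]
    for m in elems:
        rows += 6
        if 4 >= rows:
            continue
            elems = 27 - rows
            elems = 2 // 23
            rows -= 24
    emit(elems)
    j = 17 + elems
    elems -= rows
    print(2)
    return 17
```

Transformed code:
def op(rows, elems, j):
    j = 10
    if elems != elems:
        return 38
    else:
        j = j - rows[elems]
    elems = 21 // 18 - elems[j]
    for m in elems:
        rows = rows + 6
        if 4 >= rows:
            continue
    emit(elems)
    j = 17 + elems
    elems = elems - rows
    print(2)
    return 17

9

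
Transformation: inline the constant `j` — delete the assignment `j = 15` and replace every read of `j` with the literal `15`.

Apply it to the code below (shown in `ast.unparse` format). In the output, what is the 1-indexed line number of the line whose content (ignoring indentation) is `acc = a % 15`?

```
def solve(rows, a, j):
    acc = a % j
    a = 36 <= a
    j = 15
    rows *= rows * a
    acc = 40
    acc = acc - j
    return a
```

2

Transformed code:
def solve(rows, a, j):
    acc = a % 15
    a = 36 <= a
    rows *= rows * a
    acc = 40
    acc = acc - 15
    return a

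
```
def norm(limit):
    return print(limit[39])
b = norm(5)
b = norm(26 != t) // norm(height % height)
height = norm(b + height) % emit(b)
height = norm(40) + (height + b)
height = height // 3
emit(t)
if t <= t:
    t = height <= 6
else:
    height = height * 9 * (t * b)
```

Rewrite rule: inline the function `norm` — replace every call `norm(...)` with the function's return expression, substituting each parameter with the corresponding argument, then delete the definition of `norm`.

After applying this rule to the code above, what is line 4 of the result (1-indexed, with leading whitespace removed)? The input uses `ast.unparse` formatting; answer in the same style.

height = print(40[39]) + (height + b)

Transformed code:
b = print(5[39])
b = print((26 != t)[39]) // print((height % height)[39])
height = print((b + height)[39]) % emit(b)
height = print(40[39]) + (height + b)
height = height // 3
emit(t)
if t <= t:
    t = height <= 6
else:
    height = height * 9 * (t * b)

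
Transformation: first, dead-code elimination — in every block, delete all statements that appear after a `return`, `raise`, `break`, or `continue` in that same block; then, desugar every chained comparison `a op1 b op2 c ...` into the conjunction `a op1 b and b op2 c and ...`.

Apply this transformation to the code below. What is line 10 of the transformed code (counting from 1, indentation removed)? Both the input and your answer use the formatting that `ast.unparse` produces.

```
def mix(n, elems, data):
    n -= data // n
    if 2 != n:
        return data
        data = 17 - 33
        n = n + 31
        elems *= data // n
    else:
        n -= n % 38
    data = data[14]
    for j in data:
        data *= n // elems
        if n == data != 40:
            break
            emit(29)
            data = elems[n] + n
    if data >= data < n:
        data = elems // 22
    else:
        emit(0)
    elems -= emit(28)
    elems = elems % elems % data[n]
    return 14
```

if n == data and data != 40:

Transformed code:
def mix(n, elems, data):
    n -= data // n
    if 2 != n:
        return data
    else:
        n -= n % 38
    data = data[14]
    for j in data:
        data *= n // elems
        if n == data and data != 40:
            break
    if data >= data and data < n:
        data = elems // 22
    else:
        emit(0)
    elems -= emit(28)
    elems = elems % elems % data[n]
    return 14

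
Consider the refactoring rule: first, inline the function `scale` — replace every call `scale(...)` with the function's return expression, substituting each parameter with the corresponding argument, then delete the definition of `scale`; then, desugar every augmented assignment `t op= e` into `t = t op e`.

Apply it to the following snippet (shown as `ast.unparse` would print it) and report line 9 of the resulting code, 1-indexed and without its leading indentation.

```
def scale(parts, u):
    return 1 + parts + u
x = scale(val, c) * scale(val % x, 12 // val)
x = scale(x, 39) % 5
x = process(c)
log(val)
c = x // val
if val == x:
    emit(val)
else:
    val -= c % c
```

val = val - c % c

Transformed code:
x = (1 + val + c) * (1 + val % x + 12 // val)
x = (1 + x + 39) % 5
x = process(c)
log(val)
c = x // val
if val == x:
    emit(val)
else:
    val = val - c % c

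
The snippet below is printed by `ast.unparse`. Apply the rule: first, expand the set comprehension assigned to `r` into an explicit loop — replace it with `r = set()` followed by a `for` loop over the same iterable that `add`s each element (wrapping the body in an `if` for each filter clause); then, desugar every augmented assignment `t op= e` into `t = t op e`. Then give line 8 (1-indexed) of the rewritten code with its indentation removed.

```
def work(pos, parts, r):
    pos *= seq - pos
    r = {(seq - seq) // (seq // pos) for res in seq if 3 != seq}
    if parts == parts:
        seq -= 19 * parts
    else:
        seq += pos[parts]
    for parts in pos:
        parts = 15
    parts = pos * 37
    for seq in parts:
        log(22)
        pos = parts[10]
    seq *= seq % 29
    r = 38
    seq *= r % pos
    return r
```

seq = seq - 19 * parts

Transformed code:
def work(pos, parts, r):
    pos = pos * (seq - pos)
    r = set()
    for res in seq:
        if 3 != seq:
            r.add((seq - seq) // (seq // pos))
    if parts == parts:
        seq = seq - 19 * parts
    else:
        seq = seq + pos[parts]
    for parts in pos:
        parts = 15
    parts = pos * 37
    for seq in parts:
        log(22)
        pos = parts[10]
    seq = seq * (seq % 29)
    r = 38
    seq = seq * (r % pos)
    return r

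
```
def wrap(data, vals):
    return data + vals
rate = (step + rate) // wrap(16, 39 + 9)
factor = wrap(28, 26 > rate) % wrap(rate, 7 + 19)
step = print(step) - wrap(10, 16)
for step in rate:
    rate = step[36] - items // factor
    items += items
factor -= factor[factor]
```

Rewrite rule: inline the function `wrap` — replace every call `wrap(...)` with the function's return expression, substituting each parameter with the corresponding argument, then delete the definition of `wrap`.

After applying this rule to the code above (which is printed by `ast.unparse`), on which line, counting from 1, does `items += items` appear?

Transformed code:
rate = (step + rate) // (16 + (39 + 9))
factor = (28 + (26 > rate)) % (rate + (7 + 19))
step = print(step) - (10 + 16)
for step in rate:
    rate = step[36] - items // factor
    items += items
factor -= factor[factor]

6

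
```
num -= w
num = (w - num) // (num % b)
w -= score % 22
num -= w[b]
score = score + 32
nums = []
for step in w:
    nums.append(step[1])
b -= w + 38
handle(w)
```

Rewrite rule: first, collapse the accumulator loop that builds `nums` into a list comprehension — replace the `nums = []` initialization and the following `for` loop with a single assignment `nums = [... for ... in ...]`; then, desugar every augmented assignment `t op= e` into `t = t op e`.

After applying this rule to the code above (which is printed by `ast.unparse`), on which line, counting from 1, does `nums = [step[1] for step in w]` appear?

Transformed code:
num = num - w
num = (w - num) // (num % b)
w = w - score % 22
num = num - w[b]
score = score + 32
nums = [step[1] for step in w]
b = b - (w + 38)
handle(w)

6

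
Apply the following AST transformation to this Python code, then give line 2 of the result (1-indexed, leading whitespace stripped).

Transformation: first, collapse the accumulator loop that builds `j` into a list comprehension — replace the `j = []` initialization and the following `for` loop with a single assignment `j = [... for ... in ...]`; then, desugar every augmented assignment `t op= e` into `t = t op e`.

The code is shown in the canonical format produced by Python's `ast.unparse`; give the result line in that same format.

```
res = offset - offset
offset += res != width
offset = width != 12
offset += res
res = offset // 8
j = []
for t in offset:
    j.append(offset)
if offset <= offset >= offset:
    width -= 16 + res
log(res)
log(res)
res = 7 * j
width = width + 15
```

Transformed code:
res = offset - offset
offset = offset + (res != width)
offset = width != 12
offset = offset + res
res = offset // 8
j = [offset for t in offset]
if offset <= offset >= offset:
    width = width - (16 + res)
log(res)
log(res)
res = 7 * j
width = width + 15

offset = offset + (res != width)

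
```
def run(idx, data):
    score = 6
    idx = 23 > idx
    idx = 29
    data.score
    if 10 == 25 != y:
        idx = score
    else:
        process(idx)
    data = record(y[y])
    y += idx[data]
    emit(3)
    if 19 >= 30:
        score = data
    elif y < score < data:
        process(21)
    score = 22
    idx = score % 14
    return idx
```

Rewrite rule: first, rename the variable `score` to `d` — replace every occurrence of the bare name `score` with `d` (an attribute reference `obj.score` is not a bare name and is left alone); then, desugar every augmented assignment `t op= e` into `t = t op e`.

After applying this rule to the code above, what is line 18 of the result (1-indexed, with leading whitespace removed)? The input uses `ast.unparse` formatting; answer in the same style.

idx = d % 14

Transformed code:
def run(idx, data):
    d = 6
    idx = 23 > idx
    idx = 29
    data.score
    if 10 == 25 != y:
        idx = d
    else:
        process(idx)
    data = record(y[y])
    y = y + idx[data]
    emit(3)
    if 19 >= 30:
        d = data
    elif y < d < data:
        process(21)
    d = 22
    idx = d % 14
    return idx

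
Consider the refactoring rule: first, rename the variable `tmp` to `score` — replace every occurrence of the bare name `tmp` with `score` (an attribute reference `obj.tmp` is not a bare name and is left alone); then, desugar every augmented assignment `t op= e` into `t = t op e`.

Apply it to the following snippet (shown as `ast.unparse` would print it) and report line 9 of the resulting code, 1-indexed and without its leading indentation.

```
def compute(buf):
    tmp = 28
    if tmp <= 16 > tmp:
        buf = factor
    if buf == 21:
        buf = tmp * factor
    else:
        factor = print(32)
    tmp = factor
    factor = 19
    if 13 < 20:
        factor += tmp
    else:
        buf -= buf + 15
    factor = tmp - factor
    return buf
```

score = factor

Transformed code:
def compute(buf):
    score = 28
    if score <= 16 > score:
        buf = factor
    if buf == 21:
        buf = score * factor
    else:
        factor = print(32)
    score = factor
    factor = 19
    if 13 < 20:
        factor = factor + score
    else:
        buf = buf - (buf + 15)
    factor = score - factor
    return buf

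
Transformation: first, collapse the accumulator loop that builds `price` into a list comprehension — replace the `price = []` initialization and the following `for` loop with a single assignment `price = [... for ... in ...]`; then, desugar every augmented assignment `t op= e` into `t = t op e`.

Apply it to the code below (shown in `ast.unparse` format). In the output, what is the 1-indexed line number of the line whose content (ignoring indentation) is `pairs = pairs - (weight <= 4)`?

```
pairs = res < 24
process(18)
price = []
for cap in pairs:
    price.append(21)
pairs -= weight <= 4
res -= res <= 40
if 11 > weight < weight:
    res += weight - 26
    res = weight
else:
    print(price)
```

4

Transformed code:
pairs = res < 24
process(18)
price = [21 for cap in pairs]
pairs = pairs - (weight <= 4)
res = res - (res <= 40)
if 11 > weight < weight:
    res = res + (weight - 26)
    res = weight
else:
    print(price)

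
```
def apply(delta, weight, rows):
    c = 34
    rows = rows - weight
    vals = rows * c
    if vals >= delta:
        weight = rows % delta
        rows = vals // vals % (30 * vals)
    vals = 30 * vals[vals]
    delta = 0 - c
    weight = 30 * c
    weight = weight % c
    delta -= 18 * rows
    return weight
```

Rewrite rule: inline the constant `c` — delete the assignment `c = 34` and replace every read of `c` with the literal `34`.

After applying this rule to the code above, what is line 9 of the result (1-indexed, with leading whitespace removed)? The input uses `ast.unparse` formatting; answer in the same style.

Transformed code:
def apply(delta, weight, rows):
    rows = rows - weight
    vals = rows * 34
    if vals >= delta:
        weight = rows % delta
        rows = vals // vals % (30 * vals)
    vals = 30 * vals[vals]
    delta = 0 - 34
    weight = 30 * 34
    weight = weight % 34
    delta -= 18 * rows
    return weight

weight = 30 * 34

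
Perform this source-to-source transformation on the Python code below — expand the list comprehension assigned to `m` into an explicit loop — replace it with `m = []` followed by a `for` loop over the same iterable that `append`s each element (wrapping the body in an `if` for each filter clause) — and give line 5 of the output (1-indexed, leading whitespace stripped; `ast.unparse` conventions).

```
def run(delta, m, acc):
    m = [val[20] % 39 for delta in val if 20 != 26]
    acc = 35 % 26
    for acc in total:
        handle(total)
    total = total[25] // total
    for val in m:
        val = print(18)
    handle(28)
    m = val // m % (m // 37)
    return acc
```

Transformed code:
def run(delta, m, acc):
    m = []
    for delta in val:
        if 20 != 26:
            m.append(val[20] % 39)
    acc = 35 % 26
    for acc in total:
        handle(total)
    total = total[25] // total
    for val in m:
        val = print(18)
    handle(28)
    m = val // m % (m // 37)
    return acc

m.append(val[20] % 39)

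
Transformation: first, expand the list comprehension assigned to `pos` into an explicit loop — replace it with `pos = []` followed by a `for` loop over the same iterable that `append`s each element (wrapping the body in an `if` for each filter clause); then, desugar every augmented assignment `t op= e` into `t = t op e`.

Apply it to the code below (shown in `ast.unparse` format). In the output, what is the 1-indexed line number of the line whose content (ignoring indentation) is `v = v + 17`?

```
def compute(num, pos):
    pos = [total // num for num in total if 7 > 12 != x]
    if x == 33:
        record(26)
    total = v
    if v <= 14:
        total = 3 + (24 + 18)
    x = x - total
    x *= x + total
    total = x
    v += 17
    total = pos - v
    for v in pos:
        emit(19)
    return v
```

Transformed code:
def compute(num, pos):
    pos = []
    for num in total:
        if 7 > 12 != x:
            pos.append(total // num)
    if x == 33:
        record(26)
    total = v
    if v <= 14:
        total = 3 + (24 + 18)
    x = x - total
    x = x * (x + total)
    total = x
    v = v + 17
    total = pos - v
    for v in pos:
        emit(19)
    return v

14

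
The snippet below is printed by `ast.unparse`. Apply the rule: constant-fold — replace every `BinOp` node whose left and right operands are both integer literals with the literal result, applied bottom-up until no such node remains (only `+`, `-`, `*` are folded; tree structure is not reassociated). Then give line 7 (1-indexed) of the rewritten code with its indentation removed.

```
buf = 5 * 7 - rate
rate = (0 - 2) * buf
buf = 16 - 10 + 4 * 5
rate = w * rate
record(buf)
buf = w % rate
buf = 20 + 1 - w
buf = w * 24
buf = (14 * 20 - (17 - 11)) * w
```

Transformed code:
buf = 35 - rate
rate = -2 * buf
buf = 26
rate = w * rate
record(buf)
buf = w % rate
buf = 21 - w
buf = w * 24
buf = 274 * w

buf = 21 - w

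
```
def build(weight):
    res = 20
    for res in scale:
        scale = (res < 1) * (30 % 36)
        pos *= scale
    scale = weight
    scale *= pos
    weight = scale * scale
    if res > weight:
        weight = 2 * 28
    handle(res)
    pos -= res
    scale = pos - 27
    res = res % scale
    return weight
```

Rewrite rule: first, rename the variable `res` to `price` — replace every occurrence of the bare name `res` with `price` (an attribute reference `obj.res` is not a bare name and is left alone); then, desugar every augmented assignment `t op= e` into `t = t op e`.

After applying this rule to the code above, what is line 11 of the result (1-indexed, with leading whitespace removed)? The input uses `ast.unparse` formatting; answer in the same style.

handle(price)

Transformed code:
def build(weight):
    price = 20
    for price in scale:
        scale = (price < 1) * (30 % 36)
        pos = pos * scale
    scale = weight
    scale = scale * pos
    weight = scale * scale
    if price > weight:
        weight = 2 * 28
    handle(price)
    pos = pos - price
    scale = pos - 27
    price = price % scale
    return weight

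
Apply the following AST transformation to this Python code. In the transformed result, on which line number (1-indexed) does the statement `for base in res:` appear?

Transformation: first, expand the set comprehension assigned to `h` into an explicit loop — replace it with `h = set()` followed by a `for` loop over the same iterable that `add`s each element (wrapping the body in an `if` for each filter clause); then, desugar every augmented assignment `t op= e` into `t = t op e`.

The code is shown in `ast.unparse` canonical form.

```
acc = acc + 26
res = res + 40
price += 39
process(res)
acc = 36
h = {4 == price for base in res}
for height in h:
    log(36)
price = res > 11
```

7

Transformed code:
acc = acc + 26
res = res + 40
price = price + 39
process(res)
acc = 36
h = set()
for base in res:
    h.add(4 == price)
for height in h:
    log(36)
price = res > 11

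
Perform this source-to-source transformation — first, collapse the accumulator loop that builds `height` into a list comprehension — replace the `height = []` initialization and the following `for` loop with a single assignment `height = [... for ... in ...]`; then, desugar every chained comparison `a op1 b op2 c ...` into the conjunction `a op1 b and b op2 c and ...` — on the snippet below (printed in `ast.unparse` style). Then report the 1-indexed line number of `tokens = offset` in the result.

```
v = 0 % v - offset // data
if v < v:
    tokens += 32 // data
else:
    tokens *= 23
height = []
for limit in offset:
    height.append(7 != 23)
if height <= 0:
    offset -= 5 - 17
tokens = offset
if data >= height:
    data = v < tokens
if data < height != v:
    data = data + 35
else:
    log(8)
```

9

Transformed code:
v = 0 % v - offset // data
if v < v:
    tokens += 32 // data
else:
    tokens *= 23
height = [7 != 23 for limit in offset]
if height <= 0:
    offset -= 5 - 17
tokens = offset
if data >= height:
    data = v < tokens
if data < height and height != v:
    data = data + 35
else:
    log(8)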